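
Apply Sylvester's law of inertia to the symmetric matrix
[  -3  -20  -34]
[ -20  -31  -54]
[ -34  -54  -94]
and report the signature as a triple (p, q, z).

step 0: pivot -3 → sign −
step 1: pivot 307/3 → sign +
step 2: pivot -2/307 → sign −
signature = (1, 2, 0)

Answer: (1, 2, 0)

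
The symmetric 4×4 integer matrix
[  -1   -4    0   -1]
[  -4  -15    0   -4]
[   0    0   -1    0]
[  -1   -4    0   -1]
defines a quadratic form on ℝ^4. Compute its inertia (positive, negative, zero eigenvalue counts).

Answer: (1, 2, 1)

Derivation:
step 0: pivot -1 → sign −
step 1: pivot 1 → sign +
step 2: pivot -1 → sign −
step 3: row/col 3 already zero → sign 0
signature = (1, 2, 1)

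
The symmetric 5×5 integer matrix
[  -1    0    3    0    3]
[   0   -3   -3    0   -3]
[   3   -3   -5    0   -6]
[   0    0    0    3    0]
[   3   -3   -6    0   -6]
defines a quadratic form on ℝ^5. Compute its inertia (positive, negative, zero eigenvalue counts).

step 0: pivot -1 → sign −
step 1: pivot -3 → sign −
step 2: pivot 7 → sign +
step 3: pivot 3 → sign +
step 4: pivot 6/7 → sign +
signature = (3, 2, 0)

Answer: (3, 2, 0)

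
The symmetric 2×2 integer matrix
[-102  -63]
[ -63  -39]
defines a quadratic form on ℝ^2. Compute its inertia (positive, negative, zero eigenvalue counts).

step 0: pivot -102 → sign −
step 1: pivot -3/34 → sign −
signature = (0, 2, 0)

Answer: (0, 2, 0)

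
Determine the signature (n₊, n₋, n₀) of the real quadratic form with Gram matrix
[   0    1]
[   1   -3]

step 0: pivot -3 → sign −
step 1: pivot 1/3 → sign +
signature = (1, 1, 0)

Answer: (1, 1, 0)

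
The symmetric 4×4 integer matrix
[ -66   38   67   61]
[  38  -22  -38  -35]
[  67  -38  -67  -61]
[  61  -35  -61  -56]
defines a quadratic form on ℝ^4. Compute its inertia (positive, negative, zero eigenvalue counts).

Answer: (1, 3, 0)

Derivation:
step 0: pivot -66 → sign −
step 1: pivot -4/33 → sign −
step 2: pivot 15/4 → sign +
step 3: pivot -1/10 → sign −
signature = (1, 3, 0)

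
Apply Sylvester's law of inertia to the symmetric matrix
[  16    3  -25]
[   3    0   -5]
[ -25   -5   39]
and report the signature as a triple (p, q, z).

step 0: pivot 16 → sign +
step 1: pivot -9/16 → sign −
step 2: pivot 1/9 → sign +
signature = (2, 1, 0)

Answer: (2, 1, 0)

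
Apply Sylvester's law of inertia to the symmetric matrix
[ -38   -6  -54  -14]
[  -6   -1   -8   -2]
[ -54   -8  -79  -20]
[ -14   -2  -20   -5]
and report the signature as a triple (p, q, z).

step 0: pivot -38 → sign −
step 1: pivot -1/19 → sign −
step 2: pivot 3 → sign +
step 3: pivot -1/3 → sign −
signature = (1, 3, 0)

Answer: (1, 3, 0)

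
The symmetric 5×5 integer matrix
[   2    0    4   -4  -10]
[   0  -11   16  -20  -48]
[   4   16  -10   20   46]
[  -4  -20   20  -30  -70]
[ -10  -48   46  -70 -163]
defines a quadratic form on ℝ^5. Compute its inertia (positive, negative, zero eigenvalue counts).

step 0: pivot 2 → sign +
step 1: pivot -11 → sign −
step 2: pivot 58/11 → sign +
step 3: pivot -54/29 → sign −
step 4: pivot 1/3 → sign +
signature = (3, 2, 0)

Answer: (3, 2, 0)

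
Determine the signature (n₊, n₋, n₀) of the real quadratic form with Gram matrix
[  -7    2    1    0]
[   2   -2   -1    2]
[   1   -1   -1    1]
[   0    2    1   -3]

step 0: pivot -7 → sign −
step 1: pivot -10/7 → sign −
step 2: pivot -1/2 → sign −
step 3: pivot -1/5 → sign −
signature = (0, 4, 0)

Answer: (0, 4, 0)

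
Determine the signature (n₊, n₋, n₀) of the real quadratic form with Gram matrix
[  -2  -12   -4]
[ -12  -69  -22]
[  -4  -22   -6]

Answer: (2, 1, 0)

Derivation:
step 0: pivot -2 → sign −
step 1: pivot 3 → sign +
step 2: pivot 2/3 → sign +
signature = (2, 1, 0)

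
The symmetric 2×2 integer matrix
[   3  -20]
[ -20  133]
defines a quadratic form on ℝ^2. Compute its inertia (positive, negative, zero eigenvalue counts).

Answer: (1, 1, 0)

Derivation:
step 0: pivot 3 → sign +
step 1: pivot -1/3 → sign −
signature = (1, 1, 0)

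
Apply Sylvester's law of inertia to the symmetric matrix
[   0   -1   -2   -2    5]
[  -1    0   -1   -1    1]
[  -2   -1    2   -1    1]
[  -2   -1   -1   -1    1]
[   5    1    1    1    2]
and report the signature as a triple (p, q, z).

step 0: pivot -2 → sign −
step 1: pivot 1/2 → sign +
step 2: pivot 6 → sign +
step 3: pivot 3/2 → sign +
step 4: row/col 4 already zero → sign 0
signature = (3, 1, 1)

Answer: (3, 1, 1)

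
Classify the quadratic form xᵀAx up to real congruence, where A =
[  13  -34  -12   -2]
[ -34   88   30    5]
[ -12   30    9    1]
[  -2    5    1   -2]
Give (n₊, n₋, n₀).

Answer: (2, 2, 0)

Derivation:
step 0: pivot 13 → sign +
step 1: pivot -12/13 → sign −
step 2: pivot -9/4 → sign −
step 3: pivot 1/9 → sign +
signature = (2, 2, 0)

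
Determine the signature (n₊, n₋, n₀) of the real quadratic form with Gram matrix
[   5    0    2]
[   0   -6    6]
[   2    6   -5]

Answer: (2, 1, 0)

Derivation:
step 0: pivot 5 → sign +
step 1: pivot -6 → sign −
step 2: pivot 1/5 → sign +
signature = (2, 1, 0)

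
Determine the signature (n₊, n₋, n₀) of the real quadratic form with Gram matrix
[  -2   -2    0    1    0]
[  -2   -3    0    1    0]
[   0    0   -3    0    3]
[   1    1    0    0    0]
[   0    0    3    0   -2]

step 0: pivot -2 → sign −
step 1: pivot -1 → sign −
step 2: pivot -3 → sign −
step 3: pivot 1/2 → sign +
step 4: pivot 1 → sign +
signature = (2, 3, 0)

Answer: (2, 3, 0)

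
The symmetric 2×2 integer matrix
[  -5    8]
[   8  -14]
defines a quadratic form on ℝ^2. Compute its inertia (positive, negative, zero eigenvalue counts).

Answer: (0, 2, 0)

Derivation:
step 0: pivot -5 → sign −
step 1: pivot -6/5 → sign −
signature = (0, 2, 0)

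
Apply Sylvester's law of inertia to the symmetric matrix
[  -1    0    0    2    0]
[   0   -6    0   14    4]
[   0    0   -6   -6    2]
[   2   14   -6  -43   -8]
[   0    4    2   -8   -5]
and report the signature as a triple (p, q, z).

step 0: pivot -1 → sign −
step 1: pivot -6 → sign −
step 2: pivot -6 → sign −
step 3: pivot -1/3 → sign −
step 4: pivot -1/3 → sign −
signature = (0, 5, 0)

Answer: (0, 5, 0)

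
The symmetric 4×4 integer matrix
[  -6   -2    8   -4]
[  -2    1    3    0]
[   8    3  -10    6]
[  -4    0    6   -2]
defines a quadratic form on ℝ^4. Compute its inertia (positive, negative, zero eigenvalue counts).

step 0: pivot -6 → sign −
step 1: pivot 5/3 → sign +
step 2: pivot 3/5 → sign +
step 3: pivot -2/3 → sign −
signature = (2, 2, 0)

Answer: (2, 2, 0)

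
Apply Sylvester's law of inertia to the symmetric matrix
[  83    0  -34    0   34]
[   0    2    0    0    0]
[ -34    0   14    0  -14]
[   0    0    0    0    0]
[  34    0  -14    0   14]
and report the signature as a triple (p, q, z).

Answer: (3, 0, 2)

Derivation:
step 0: pivot 83 → sign +
step 1: pivot 2 → sign +
step 2: pivot 6/83 → sign +
step 3: row/col 3 already zero → sign 0
step 4: row/col 4 already zero → sign 0
signature = (3, 0, 2)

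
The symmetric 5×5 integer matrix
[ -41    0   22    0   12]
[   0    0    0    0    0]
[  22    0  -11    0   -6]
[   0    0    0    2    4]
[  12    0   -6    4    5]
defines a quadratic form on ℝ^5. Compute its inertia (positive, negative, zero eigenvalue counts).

Answer: (3, 1, 1)

Derivation:
step 0: pivot -41 → sign −
step 1: pivot 33/41 → sign +
step 2: pivot 2 → sign +
step 3: pivot 3/11 → sign +
step 4: row/col 4 already zero → sign 0
signature = (3, 1, 1)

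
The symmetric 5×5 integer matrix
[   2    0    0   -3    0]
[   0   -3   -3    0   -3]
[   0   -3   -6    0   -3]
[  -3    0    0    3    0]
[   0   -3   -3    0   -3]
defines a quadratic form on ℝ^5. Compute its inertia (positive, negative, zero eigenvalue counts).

Answer: (1, 3, 1)

Derivation:
step 0: pivot 2 → sign +
step 1: pivot -3 → sign −
step 2: pivot -3 → sign −
step 3: pivot -3/2 → sign −
step 4: row/col 4 already zero → sign 0
signature = (1, 3, 1)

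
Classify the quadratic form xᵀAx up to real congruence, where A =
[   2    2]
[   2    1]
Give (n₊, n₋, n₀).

step 0: pivot 2 → sign +
step 1: pivot -1 → sign −
signature = (1, 1, 0)

Answer: (1, 1, 0)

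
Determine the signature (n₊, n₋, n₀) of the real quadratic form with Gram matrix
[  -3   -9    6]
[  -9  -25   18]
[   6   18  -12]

Answer: (1, 1, 1)

Derivation:
step 0: pivot -3 → sign −
step 1: pivot 2 → sign +
step 2: row/col 2 already zero → sign 0
signature = (1, 1, 1)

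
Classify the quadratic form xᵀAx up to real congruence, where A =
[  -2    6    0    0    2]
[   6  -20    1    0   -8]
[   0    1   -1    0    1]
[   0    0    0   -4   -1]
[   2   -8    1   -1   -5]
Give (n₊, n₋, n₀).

step 0: pivot -2 → sign −
step 1: pivot -2 → sign −
step 2: pivot -1/2 → sign −
step 3: pivot -4 → sign −
step 4: pivot -3/4 → sign −
signature = (0, 5, 0)

Answer: (0, 5, 0)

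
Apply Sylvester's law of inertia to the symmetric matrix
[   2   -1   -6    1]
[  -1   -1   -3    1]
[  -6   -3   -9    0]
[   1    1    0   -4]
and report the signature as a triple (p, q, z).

Answer: (1, 2, 1)

Derivation:
step 0: pivot 2 → sign +
step 1: pivot -3/2 → sign −
step 2: pivot -3 → sign −
step 3: row/col 3 already zero → sign 0
signature = (1, 2, 1)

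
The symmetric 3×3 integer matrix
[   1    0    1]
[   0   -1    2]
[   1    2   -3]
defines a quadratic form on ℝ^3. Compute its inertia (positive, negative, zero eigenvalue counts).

step 0: pivot 1 → sign +
step 1: pivot -1 → sign −
step 2: row/col 2 already zero → sign 0
signature = (1, 1, 1)

Answer: (1, 1, 1)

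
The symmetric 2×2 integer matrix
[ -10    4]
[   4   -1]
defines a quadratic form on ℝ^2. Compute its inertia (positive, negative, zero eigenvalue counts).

step 0: pivot -10 → sign −
step 1: pivot 3/5 → sign +
signature = (1, 1, 0)

Answer: (1, 1, 0)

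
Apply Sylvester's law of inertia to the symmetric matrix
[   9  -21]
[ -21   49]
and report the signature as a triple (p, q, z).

step 0: pivot 9 → sign +
step 1: row/col 1 already zero → sign 0
signature = (1, 0, 1)

Answer: (1, 0, 1)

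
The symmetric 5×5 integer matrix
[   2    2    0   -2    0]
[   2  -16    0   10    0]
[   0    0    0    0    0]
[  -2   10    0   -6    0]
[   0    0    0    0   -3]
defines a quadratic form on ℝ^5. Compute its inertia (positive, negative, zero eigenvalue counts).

step 0: pivot 2 → sign +
step 1: pivot -18 → sign −
step 2: pivot -3 → sign −
step 3: row/col 3 already zero → sign 0
step 4: row/col 4 already zero → sign 0
signature = (1, 2, 2)

Answer: (1, 2, 2)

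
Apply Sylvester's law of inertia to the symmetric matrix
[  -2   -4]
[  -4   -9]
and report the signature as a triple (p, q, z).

step 0: pivot -2 → sign −
step 1: pivot -1 → sign −
signature = (0, 2, 0)

Answer: (0, 2, 0)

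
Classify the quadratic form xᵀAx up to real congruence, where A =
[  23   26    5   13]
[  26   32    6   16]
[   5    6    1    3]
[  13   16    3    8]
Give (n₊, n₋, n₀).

step 0: pivot 23 → sign +
step 1: pivot 60/23 → sign +
step 2: pivot -2/15 → sign −
step 3: row/col 3 already zero → sign 0
signature = (2, 1, 1)

Answer: (2, 1, 1)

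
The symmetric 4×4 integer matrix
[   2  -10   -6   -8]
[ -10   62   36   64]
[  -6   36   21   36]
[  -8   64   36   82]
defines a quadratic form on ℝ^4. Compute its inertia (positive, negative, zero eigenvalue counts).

Answer: (3, 0, 1)

Derivation:
step 0: pivot 2 → sign +
step 1: pivot 12 → sign +
step 2: pivot 2 → sign +
step 3: row/col 3 already zero → sign 0
signature = (3, 0, 1)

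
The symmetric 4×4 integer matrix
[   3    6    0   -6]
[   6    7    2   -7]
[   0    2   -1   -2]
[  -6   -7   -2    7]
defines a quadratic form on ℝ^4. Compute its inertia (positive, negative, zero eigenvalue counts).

Answer: (1, 2, 1)

Derivation:
step 0: pivot 3 → sign +
step 1: pivot -5 → sign −
step 2: pivot -1/5 → sign −
step 3: row/col 3 already zero → sign 0
signature = (1, 2, 1)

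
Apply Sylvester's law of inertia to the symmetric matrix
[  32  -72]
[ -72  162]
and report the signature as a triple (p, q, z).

step 0: pivot 32 → sign +
step 1: row/col 1 already zero → sign 0
signature = (1, 0, 1)

Answer: (1, 0, 1)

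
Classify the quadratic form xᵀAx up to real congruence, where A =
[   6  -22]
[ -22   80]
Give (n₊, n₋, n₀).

step 0: pivot 6 → sign +
step 1: pivot -2/3 → sign −
signature = (1, 1, 0)

Answer: (1, 1, 0)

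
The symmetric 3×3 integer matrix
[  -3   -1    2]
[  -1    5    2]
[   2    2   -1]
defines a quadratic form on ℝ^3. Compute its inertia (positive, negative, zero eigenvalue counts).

step 0: pivot -3 → sign −
step 1: pivot 16/3 → sign +
step 2: row/col 2 already zero → sign 0
signature = (1, 1, 1)

Answer: (1, 1, 1)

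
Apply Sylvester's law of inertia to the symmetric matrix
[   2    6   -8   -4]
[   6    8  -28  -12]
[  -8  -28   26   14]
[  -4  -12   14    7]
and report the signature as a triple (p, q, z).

step 0: pivot 2 → sign +
step 1: pivot -10 → sign −
step 2: pivot -22/5 → sign −
step 3: pivot -1/11 → sign −
signature = (1, 3, 0)

Answer: (1, 3, 0)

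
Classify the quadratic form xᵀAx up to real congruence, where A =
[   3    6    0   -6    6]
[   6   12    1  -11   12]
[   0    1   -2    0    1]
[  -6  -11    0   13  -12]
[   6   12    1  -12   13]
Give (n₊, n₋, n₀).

step 0: pivot 3 → sign +
step 1: pivot -2 → sign −
step 2: pivot 1/2 → sign +
step 3: pivot -1 → sign −
step 4: pivot 2 → sign +
signature = (3, 2, 0)

Answer: (3, 2, 0)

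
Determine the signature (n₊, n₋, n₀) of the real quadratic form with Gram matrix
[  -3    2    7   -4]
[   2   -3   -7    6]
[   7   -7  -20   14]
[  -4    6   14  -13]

Answer: (0, 4, 0)

Derivation:
step 0: pivot -3 → sign −
step 1: pivot -5/3 → sign −
step 2: pivot -2/5 → sign −
step 3: pivot -1 → sign −
signature = (0, 4, 0)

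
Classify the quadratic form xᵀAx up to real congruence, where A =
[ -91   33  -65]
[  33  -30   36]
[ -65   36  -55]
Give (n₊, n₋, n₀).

Answer: (0, 3, 0)

Derivation:
step 0: pivot -91 → sign −
step 1: pivot -1641/91 → sign −
step 2: pivot -3/547 → sign −
signature = (0, 3, 0)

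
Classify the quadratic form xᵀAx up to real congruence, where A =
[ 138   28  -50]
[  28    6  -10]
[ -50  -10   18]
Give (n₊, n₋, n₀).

step 0: pivot 138 → sign +
step 1: pivot 22/69 → sign +
step 2: pivot -2/11 → sign −
signature = (2, 1, 0)

Answer: (2, 1, 0)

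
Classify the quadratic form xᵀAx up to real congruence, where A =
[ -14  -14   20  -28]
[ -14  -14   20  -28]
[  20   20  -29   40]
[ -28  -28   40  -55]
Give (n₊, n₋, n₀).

Answer: (1, 2, 1)

Derivation:
step 0: pivot -14 → sign −
step 1: pivot -3/7 → sign −
step 2: pivot 1 → sign +
step 3: row/col 3 already zero → sign 0
signature = (1, 2, 1)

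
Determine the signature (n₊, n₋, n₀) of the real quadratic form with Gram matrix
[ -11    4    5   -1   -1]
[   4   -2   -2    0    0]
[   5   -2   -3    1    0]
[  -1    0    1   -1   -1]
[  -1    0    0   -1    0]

Answer: (1, 4, 0)

Derivation:
step 0: pivot -11 → sign −
step 1: pivot -6/11 → sign −
step 2: pivot -2/3 → sign −
step 3: pivot 1/2 → sign +
step 4: pivot -2 → sign −
signature = (1, 4, 0)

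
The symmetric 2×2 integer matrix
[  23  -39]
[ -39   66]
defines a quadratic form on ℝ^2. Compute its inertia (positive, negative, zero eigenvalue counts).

step 0: pivot 23 → sign +
step 1: pivot -3/23 → sign −
signature = (1, 1, 0)

Answer: (1, 1, 0)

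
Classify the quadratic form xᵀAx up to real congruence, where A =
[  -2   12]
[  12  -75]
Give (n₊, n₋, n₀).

Answer: (0, 2, 0)

Derivation:
step 0: pivot -2 → sign −
step 1: pivot -3 → sign −
signature = (0, 2, 0)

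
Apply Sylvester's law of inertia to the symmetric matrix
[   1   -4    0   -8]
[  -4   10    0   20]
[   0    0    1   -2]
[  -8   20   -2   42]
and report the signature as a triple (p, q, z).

Answer: (2, 2, 0)

Derivation:
step 0: pivot 1 → sign +
step 1: pivot -6 → sign −
step 2: pivot 1 → sign +
step 3: pivot -2 → sign −
signature = (2, 2, 0)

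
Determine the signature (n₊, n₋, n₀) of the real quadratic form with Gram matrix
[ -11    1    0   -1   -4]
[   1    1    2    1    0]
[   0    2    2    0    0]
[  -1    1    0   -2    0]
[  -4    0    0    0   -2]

step 0: pivot -11 → sign −
step 1: pivot 12/11 → sign +
step 2: pivot -5/3 → sign −
step 3: pivot -1 → sign −
step 4: pivot -2/5 → sign −
signature = (1, 4, 0)

Answer: (1, 4, 0)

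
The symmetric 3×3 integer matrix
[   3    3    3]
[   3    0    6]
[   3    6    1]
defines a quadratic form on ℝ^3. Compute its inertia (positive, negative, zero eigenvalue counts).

step 0: pivot 3 → sign +
step 1: pivot -3 → sign −
step 2: pivot 1 → sign +
signature = (2, 1, 0)

Answer: (2, 1, 0)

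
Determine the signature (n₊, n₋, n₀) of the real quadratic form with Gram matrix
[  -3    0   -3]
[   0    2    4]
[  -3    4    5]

step 0: pivot -3 → sign −
step 1: pivot 2 → sign +
step 2: row/col 2 already zero → sign 0
signature = (1, 1, 1)

Answer: (1, 1, 1)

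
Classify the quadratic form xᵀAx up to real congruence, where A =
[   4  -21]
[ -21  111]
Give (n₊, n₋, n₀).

Answer: (2, 0, 0)

Derivation:
step 0: pivot 4 → sign +
step 1: pivot 3/4 → sign +
signature = (2, 0, 0)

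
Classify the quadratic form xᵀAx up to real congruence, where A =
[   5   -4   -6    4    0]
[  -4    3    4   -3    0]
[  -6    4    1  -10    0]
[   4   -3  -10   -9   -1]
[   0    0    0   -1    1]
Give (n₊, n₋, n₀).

step 0: pivot 5 → sign +
step 1: pivot -1/5 → sign −
step 2: pivot -3 → sign −
step 3: pivot 1 → sign +
step 4: pivot -1 → sign −
signature = (2, 3, 0)

Answer: (2, 3, 0)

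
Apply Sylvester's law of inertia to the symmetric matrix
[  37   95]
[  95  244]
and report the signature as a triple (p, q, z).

step 0: pivot 37 → sign +
step 1: pivot 3/37 → sign +
signature = (2, 0, 0)

Answer: (2, 0, 0)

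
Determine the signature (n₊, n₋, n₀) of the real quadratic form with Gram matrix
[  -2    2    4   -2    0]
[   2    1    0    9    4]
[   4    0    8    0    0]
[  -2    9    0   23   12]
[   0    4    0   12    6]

step 0: pivot -2 → sign −
step 1: pivot 3 → sign +
step 2: pivot 32/3 → sign +
step 3: pivot -8 → sign −
step 4: row/col 4 already zero → sign 0
signature = (2, 2, 1)

Answer: (2, 2, 1)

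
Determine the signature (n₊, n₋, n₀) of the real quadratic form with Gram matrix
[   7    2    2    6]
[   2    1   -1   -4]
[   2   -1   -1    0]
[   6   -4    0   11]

step 0: pivot 7 → sign +
step 1: pivot 3/7 → sign +
step 2: pivot -22/3 → sign −
step 3: pivot -3/11 → sign −
signature = (2, 2, 0)

Answer: (2, 2, 0)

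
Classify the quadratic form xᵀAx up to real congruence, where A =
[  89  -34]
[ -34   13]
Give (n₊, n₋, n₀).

step 0: pivot 89 → sign +
step 1: pivot 1/89 → sign +
signature = (2, 0, 0)

Answer: (2, 0, 0)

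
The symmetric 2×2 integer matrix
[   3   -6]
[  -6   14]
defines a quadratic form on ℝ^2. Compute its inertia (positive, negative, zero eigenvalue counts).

step 0: pivot 3 → sign +
step 1: pivot 2 → sign +
signature = (2, 0, 0)

Answer: (2, 0, 0)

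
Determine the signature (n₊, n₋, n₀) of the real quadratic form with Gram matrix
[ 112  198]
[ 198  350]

step 0: pivot 112 → sign +
step 1: pivot -1/28 → sign −
signature = (1, 1, 0)

Answer: (1, 1, 0)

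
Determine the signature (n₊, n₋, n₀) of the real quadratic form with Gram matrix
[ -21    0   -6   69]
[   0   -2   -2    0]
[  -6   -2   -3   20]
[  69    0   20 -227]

Answer: (1, 3, 0)

Derivation:
step 0: pivot -21 → sign −
step 1: pivot -2 → sign −
step 2: pivot 5/7 → sign +
step 3: pivot -2/5 → sign −
signature = (1, 3, 0)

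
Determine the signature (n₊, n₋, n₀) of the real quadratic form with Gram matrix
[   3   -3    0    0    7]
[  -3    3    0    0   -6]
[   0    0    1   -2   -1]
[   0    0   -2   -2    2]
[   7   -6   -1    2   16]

step 0: pivot 3 → sign +
step 1: pivot 1 → sign +
step 2: pivot -6 → sign −
step 3: pivot -4/3 → sign −
step 4: pivot 3/4 → sign +
signature = (3, 2, 0)

Answer: (3, 2, 0)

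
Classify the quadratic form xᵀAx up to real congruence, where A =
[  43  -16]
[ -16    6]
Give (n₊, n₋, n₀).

Answer: (2, 0, 0)

Derivation:
step 0: pivot 43 → sign +
step 1: pivot 2/43 → sign +
signature = (2, 0, 0)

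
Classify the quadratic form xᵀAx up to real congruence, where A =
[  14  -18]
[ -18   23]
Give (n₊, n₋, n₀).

step 0: pivot 14 → sign +
step 1: pivot -1/7 → sign −
signature = (1, 1, 0)

Answer: (1, 1, 0)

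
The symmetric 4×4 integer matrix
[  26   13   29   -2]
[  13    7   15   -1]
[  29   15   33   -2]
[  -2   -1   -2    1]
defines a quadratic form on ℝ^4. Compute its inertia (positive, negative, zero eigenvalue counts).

step 0: pivot 26 → sign +
step 1: pivot 1/2 → sign +
step 2: pivot 2/13 → sign +
step 3: pivot 1/2 → sign +
signature = (4, 0, 0)

Answer: (4, 0, 0)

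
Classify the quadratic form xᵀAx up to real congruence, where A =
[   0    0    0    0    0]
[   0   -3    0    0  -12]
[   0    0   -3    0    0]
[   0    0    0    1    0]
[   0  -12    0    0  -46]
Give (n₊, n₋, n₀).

Answer: (2, 2, 1)

Derivation:
step 0: pivot -3 → sign −
step 1: pivot -3 → sign −
step 2: pivot 1 → sign +
step 3: pivot 2 → sign +
step 4: row/col 4 already zero → sign 0
signature = (2, 2, 1)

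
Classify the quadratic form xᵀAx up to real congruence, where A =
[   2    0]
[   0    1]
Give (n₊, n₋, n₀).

step 0: pivot 2 → sign +
step 1: pivot 1 → sign +
signature = (2, 0, 0)

Answer: (2, 0, 0)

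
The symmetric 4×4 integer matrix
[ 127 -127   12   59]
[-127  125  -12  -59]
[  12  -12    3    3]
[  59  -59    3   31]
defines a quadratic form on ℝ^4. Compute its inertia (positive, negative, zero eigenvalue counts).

step 0: pivot 127 → sign +
step 1: pivot -2 → sign −
step 2: pivot 237/127 → sign +
step 3: pivot 3/79 → sign +
signature = (3, 1, 0)

Answer: (3, 1, 0)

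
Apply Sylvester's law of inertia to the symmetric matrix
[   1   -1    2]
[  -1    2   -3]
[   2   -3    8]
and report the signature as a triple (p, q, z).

step 0: pivot 1 → sign +
step 1: pivot 1 → sign +
step 2: pivot 3 → sign +
signature = (3, 0, 0)

Answer: (3, 0, 0)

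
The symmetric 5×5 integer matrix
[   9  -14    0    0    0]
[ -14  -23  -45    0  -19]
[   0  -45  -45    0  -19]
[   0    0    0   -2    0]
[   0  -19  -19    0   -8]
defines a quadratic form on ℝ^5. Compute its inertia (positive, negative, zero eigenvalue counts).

Answer: (3, 2, 0)

Derivation:
step 0: pivot 9 → sign +
step 1: pivot -403/9 → sign −
step 2: pivot 90/403 → sign +
step 3: pivot -2 → sign −
step 4: pivot 1/45 → sign +
signature = (3, 2, 0)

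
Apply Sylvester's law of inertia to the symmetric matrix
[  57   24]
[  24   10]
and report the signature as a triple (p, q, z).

Answer: (1, 1, 0)

Derivation:
step 0: pivot 57 → sign +
step 1: pivot -2/19 → sign −
signature = (1, 1, 0)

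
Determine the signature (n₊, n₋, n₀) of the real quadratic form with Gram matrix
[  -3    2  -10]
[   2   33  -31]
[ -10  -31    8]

step 0: pivot -3 → sign −
step 1: pivot 103/3 → sign +
step 2: pivot 1/103 → sign +
signature = (2, 1, 0)

Answer: (2, 1, 0)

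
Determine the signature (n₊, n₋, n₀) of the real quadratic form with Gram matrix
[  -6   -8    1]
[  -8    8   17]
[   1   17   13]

Answer: (2, 1, 0)

Derivation:
step 0: pivot -6 → sign −
step 1: pivot 56/3 → sign +
step 2: pivot 1/56 → sign +
signature = (2, 1, 0)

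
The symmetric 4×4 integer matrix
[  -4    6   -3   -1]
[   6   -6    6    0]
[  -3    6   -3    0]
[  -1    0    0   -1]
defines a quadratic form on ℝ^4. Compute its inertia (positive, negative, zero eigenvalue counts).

Answer: (1, 2, 1)

Derivation:
step 0: pivot -4 → sign −
step 1: pivot 3 → sign +
step 2: pivot -3/2 → sign −
step 3: row/col 3 already zero → sign 0
signature = (1, 2, 1)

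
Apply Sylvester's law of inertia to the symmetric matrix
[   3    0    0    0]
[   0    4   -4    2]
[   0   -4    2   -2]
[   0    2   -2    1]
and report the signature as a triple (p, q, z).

step 0: pivot 3 → sign +
step 1: pivot 4 → sign +
step 2: pivot -2 → sign −
step 3: row/col 3 already zero → sign 0
signature = (2, 1, 1)

Answer: (2, 1, 1)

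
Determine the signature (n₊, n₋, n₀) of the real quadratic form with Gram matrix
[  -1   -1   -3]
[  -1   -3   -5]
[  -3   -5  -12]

Answer: (0, 3, 0)

Derivation:
step 0: pivot -1 → sign −
step 1: pivot -2 → sign −
step 2: pivot -1 → sign −
signature = (0, 3, 0)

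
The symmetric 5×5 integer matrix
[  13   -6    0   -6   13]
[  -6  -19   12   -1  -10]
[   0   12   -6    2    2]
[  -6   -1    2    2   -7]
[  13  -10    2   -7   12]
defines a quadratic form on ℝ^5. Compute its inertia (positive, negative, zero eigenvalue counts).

step 0: pivot 13 → sign +
step 1: pivot -283/13 → sign −
step 2: pivot 174/283 → sign +
step 3: pivot -11/87 → sign −
step 4: pivot 6/11 → sign +
signature = (3, 2, 0)

Answer: (3, 2, 0)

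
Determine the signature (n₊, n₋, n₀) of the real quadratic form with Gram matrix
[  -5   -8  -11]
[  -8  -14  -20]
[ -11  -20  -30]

Answer: (0, 3, 0)

Derivation:
step 0: pivot -5 → sign −
step 1: pivot -6/5 → sign −
step 2: pivot -1 → sign −
signature = (0, 3, 0)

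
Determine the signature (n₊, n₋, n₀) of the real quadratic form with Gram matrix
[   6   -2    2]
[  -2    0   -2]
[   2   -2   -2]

step 0: pivot 6 → sign +
step 1: pivot -2/3 → sign −
step 2: row/col 2 already zero → sign 0
signature = (1, 1, 1)

Answer: (1, 1, 1)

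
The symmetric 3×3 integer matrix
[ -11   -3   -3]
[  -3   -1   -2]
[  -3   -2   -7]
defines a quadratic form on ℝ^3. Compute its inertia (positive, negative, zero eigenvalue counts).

Answer: (1, 2, 0)

Derivation:
step 0: pivot -11 → sign −
step 1: pivot -2/11 → sign −
step 2: pivot 3/2 → sign +
signature = (1, 2, 0)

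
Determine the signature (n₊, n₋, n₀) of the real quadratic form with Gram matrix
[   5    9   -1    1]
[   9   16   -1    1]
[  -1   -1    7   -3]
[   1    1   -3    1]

Answer: (3, 1, 0)

Derivation:
step 0: pivot 5 → sign +
step 1: pivot -1/5 → sign −
step 2: pivot 10 → sign +
step 3: pivot 2/5 → sign +
signature = (3, 1, 0)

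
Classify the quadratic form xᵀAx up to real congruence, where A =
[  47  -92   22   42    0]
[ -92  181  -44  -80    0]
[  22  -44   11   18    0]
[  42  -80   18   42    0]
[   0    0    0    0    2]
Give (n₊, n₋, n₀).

Answer: (4, 1, 0)

Derivation:
step 0: pivot 47 → sign +
step 1: pivot 43/47 → sign +
step 2: pivot -11/43 → sign −
step 3: pivot 6/11 → sign +
step 4: pivot 2 → sign +
signature = (4, 1, 0)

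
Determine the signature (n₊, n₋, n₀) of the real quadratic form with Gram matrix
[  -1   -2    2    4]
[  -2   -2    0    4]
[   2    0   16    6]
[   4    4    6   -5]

Answer: (2, 1, 1)

Derivation:
step 0: pivot -1 → sign −
step 1: pivot 2 → sign +
step 2: pivot 12 → sign +
step 3: row/col 3 already zero → sign 0
signature = (2, 1, 1)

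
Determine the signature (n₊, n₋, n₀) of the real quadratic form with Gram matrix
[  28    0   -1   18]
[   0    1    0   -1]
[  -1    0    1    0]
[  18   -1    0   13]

Answer: (3, 0, 1)

Derivation:
step 0: pivot 28 → sign +
step 1: pivot 1 → sign +
step 2: pivot 27/28 → sign +
step 3: row/col 3 already zero → sign 0
signature = (3, 0, 1)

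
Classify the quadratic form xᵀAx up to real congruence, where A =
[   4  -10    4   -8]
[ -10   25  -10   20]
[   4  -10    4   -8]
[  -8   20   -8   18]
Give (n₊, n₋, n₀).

step 0: pivot 4 → sign +
step 1: pivot 2 → sign +
step 2: row/col 2 already zero → sign 0
step 3: row/col 3 already zero → sign 0
signature = (2, 0, 2)

Answer: (2, 0, 2)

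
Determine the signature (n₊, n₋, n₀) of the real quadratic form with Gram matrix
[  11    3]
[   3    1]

Answer: (2, 0, 0)

Derivation:
step 0: pivot 11 → sign +
step 1: pivot 2/11 → sign +
signature = (2, 0, 0)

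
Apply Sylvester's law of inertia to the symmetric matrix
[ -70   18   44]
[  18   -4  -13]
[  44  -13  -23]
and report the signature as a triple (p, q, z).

step 0: pivot -70 → sign −
step 1: pivot 22/35 → sign +
step 2: pivot 3/22 → sign +
signature = (2, 1, 0)

Answer: (2, 1, 0)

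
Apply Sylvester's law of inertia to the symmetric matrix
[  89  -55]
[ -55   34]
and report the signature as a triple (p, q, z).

Answer: (2, 0, 0)

Derivation:
step 0: pivot 89 → sign +
step 1: pivot 1/89 → sign +
signature = (2, 0, 0)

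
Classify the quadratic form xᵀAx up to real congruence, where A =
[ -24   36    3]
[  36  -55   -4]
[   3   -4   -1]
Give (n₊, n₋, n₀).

Answer: (0, 3, 0)

Derivation:
step 0: pivot -24 → sign −
step 1: pivot -1 → sign −
step 2: pivot -3/8 → sign −
signature = (0, 3, 0)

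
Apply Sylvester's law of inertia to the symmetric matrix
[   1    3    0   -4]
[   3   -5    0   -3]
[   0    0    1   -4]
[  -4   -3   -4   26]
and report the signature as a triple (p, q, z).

step 0: pivot 1 → sign +
step 1: pivot -14 → sign −
step 2: pivot 1 → sign +
step 3: pivot -3/14 → sign −
signature = (2, 2, 0)

Answer: (2, 2, 0)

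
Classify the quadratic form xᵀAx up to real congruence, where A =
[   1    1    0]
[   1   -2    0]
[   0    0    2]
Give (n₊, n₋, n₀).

step 0: pivot 1 → sign +
step 1: pivot -3 → sign −
step 2: pivot 2 → sign +
signature = (2, 1, 0)

Answer: (2, 1, 0)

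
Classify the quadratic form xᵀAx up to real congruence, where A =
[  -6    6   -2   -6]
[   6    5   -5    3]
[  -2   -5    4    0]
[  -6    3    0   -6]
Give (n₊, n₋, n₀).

step 0: pivot -6 → sign −
step 1: pivot 11 → sign +
step 2: pivot 7/33 → sign +
step 3: pivot -6/7 → sign −
signature = (2, 2, 0)

Answer: (2, 2, 0)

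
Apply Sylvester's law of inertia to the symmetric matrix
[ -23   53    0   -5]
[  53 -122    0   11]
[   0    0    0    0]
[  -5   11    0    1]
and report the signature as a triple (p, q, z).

Answer: (1, 1, 2)

Derivation:
step 0: pivot -23 → sign −
step 1: pivot 3/23 → sign +
step 2: row/col 2 already zero → sign 0
step 3: row/col 3 already zero → sign 0
signature = (1, 1, 2)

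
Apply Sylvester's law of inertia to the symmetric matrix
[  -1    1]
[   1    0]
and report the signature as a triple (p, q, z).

step 0: pivot -1 → sign −
step 1: pivot 1 → sign +
signature = (1, 1, 0)

Answer: (1, 1, 0)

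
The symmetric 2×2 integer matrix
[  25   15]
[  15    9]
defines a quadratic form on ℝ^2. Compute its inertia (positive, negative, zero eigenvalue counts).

Answer: (1, 0, 1)

Derivation:
step 0: pivot 25 → sign +
step 1: row/col 1 already zero → sign 0
signature = (1, 0, 1)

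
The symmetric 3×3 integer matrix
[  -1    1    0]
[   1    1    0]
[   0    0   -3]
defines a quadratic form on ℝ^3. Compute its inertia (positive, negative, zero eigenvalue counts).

step 0: pivot -1 → sign −
step 1: pivot 2 → sign +
step 2: pivot -3 → sign −
signature = (1, 2, 0)

Answer: (1, 2, 0)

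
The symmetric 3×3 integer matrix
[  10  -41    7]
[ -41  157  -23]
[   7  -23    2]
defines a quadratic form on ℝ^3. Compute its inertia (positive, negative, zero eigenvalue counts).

Answer: (2, 1, 0)

Derivation:
step 0: pivot 10 → sign +
step 1: pivot -111/10 → sign −
step 2: pivot 1/37 → sign +
signature = (2, 1, 0)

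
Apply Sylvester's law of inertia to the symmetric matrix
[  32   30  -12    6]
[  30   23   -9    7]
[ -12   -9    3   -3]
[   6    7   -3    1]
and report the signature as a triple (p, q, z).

step 0: pivot 32 → sign +
step 1: pivot -41/8 → sign −
step 2: pivot -21/41 → sign −
step 3: pivot 2/7 → sign +
signature = (2, 2, 0)

Answer: (2, 2, 0)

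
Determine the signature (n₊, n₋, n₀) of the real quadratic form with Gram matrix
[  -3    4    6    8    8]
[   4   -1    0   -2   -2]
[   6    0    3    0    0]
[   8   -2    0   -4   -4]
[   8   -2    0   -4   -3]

Answer: (3, 1, 1)

Derivation:
step 0: pivot -3 → sign −
step 1: pivot 13/3 → sign +
step 2: pivot 3/13 → sign +
step 3: pivot 1 → sign +
step 4: row/col 4 already zero → sign 0
signature = (3, 1, 1)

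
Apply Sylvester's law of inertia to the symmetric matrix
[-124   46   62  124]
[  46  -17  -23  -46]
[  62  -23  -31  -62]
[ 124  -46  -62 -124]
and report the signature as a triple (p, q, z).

step 0: pivot -124 → sign −
step 1: pivot 2/31 → sign +
step 2: row/col 2 already zero → sign 0
step 3: row/col 3 already zero → sign 0
signature = (1, 1, 2)

Answer: (1, 1, 2)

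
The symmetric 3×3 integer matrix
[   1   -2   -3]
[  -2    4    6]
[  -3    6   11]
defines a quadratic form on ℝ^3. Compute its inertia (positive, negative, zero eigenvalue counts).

Answer: (2, 0, 1)

Derivation:
step 0: pivot 1 → sign +
step 1: pivot 2 → sign +
step 2: row/col 2 already zero → sign 0
signature = (2, 0, 1)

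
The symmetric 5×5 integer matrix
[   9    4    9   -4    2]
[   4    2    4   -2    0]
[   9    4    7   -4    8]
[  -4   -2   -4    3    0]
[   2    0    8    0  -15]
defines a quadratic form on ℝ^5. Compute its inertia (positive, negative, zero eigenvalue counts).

step 0: pivot 9 → sign +
step 1: pivot 2/9 → sign +
step 2: pivot -2 → sign −
step 3: pivot 1 → sign +
step 4: pivot -1 → sign −
signature = (3, 2, 0)

Answer: (3, 2, 0)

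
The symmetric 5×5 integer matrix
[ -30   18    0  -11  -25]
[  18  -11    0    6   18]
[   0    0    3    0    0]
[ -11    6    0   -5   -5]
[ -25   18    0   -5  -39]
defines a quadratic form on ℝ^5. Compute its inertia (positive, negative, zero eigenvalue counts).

step 0: pivot -30 → sign −
step 1: pivot -1/5 → sign −
step 2: pivot 3 → sign +
step 3: pivot 5/6 → sign +
step 4: pivot -6/5 → sign −
signature = (2, 3, 0)

Answer: (2, 3, 0)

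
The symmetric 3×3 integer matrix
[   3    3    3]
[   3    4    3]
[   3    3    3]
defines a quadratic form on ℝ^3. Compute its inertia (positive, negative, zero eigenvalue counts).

step 0: pivot 3 → sign +
step 1: pivot 1 → sign +
step 2: row/col 2 already zero → sign 0
signature = (2, 0, 1)

Answer: (2, 0, 1)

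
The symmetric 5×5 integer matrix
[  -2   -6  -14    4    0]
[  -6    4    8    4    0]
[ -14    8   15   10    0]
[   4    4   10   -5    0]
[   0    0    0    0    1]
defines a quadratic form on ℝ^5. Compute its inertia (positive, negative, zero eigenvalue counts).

step 0: pivot -2 → sign −
step 1: pivot 22 → sign +
step 2: pivot -7/11 → sign −
step 3: pivot 1/7 → sign +
step 4: pivot 1 → sign +
signature = (3, 2, 0)

Answer: (3, 2, 0)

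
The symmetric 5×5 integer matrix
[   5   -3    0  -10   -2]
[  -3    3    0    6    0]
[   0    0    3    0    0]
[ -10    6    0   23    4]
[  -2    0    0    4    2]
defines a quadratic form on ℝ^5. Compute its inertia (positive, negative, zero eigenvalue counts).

step 0: pivot 5 → sign +
step 1: pivot 6/5 → sign +
step 2: pivot 3 → sign +
step 3: pivot 3 → sign +
step 4: row/col 4 already zero → sign 0
signature = (4, 0, 1)

Answer: (4, 0, 1)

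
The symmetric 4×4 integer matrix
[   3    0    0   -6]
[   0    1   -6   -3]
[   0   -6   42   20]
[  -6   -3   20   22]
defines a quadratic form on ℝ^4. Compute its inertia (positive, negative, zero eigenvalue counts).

Answer: (4, 0, 0)

Derivation:
step 0: pivot 3 → sign +
step 1: pivot 1 → sign +
step 2: pivot 6 → sign +
step 3: pivot 1/3 → sign +
signature = (4, 0, 0)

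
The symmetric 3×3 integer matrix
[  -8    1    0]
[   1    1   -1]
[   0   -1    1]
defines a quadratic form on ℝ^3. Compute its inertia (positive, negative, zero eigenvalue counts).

step 0: pivot -8 → sign −
step 1: pivot 9/8 → sign +
step 2: pivot 1/9 → sign +
signature = (2, 1, 0)

Answer: (2, 1, 0)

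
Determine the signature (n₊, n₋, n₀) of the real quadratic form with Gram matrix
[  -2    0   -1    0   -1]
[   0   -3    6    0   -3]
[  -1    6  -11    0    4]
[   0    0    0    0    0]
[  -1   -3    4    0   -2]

step 0: pivot -2 → sign −
step 1: pivot -3 → sign −
step 2: pivot 3/2 → sign +
step 3: row/col 3 already zero → sign 0
step 4: row/col 4 already zero → sign 0
signature = (1, 2, 2)

Answer: (1, 2, 2)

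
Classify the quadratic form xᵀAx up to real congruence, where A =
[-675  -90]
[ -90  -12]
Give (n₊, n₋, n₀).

Answer: (0, 1, 1)

Derivation:
step 0: pivot -675 → sign −
step 1: row/col 1 already zero → sign 0
signature = (0, 1, 1)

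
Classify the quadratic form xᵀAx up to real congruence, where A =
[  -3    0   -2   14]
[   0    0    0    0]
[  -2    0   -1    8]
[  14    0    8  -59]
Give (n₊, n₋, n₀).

Answer: (2, 1, 1)

Derivation:
step 0: pivot -3 → sign −
step 1: pivot 1/3 → sign +
step 2: pivot 1 → sign +
step 3: row/col 3 already zero → sign 0
signature = (2, 1, 1)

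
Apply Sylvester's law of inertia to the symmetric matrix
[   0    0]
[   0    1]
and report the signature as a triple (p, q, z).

step 0: pivot 1 → sign +
step 1: row/col 1 already zero → sign 0
signature = (1, 0, 1)

Answer: (1, 0, 1)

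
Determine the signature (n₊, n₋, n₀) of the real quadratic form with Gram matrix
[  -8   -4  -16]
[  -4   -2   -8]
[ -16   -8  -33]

Answer: (0, 2, 1)

Derivation:
step 0: pivot -8 → sign −
step 1: pivot -1 → sign −
step 2: row/col 2 already zero → sign 0
signature = (0, 2, 1)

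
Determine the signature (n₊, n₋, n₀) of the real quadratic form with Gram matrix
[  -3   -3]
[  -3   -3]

step 0: pivot -3 → sign −
step 1: row/col 1 already zero → sign 0
signature = (0, 1, 1)

Answer: (0, 1, 1)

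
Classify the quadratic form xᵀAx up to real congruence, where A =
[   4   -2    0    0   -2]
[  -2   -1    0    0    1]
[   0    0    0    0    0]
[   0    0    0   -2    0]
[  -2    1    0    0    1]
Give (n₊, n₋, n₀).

Answer: (1, 2, 2)

Derivation:
step 0: pivot 4 → sign +
step 1: pivot -2 → sign −
step 2: pivot -2 → sign −
step 3: row/col 3 already zero → sign 0
step 4: row/col 4 already zero → sign 0
signature = (1, 2, 2)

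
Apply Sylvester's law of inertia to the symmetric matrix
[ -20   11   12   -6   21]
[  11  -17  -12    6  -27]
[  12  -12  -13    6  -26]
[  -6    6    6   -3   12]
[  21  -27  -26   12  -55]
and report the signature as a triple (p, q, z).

Answer: (0, 5, 0)

Derivation:
step 0: pivot -20 → sign −
step 1: pivot -219/20 → sign −
step 2: pivot -229/73 → sign −
step 3: pivot -39/229 → sign −
step 4: pivot -6/13 → sign −
signature = (0, 5, 0)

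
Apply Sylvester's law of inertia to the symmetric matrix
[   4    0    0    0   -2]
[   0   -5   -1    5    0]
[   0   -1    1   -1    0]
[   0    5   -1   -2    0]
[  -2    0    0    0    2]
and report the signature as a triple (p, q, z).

step 0: pivot 4 → sign +
step 1: pivot -5 → sign −
step 2: pivot 6/5 → sign +
step 3: pivot -1/3 → sign −
step 4: pivot 1 → sign +
signature = (3, 2, 0)

Answer: (3, 2, 0)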